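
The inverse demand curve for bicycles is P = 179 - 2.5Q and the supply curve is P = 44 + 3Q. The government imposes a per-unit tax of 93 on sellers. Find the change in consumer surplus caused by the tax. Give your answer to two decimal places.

Pre-tax equilibrium: 179 - 2.5Q = 44 + 3Q gives Q* = 24.5455, P* = 117.6364.
A tax on sellers shifts supply up by 93: 179 - 2.5Q = 44 + 3Q + 93, so Q_t = 7.6364. Buyers pay P_b = 159.9091; sellers receive P_s = P_b - 93 = 66.9091.
Consumers lose the trapezoid between P* and P_b out to Q_t plus the triangle from Q_t to Q*: change in CS = 72.8926 - 753.0992 = -680.2066.

-680.21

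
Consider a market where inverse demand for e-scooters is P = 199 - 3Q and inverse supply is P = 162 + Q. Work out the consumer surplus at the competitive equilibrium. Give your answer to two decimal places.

128.34

Setting demand equal to supply, 37 = 4Q, so Q* = 9.25 and P* = 171.25.
CS is the area between the demand curve and P* from 0 to Q*: (1/2)(9.25)(27.75) = 128.3438.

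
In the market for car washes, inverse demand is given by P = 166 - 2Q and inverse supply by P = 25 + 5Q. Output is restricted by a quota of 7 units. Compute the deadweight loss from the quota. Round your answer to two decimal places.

Without the quota, 166 - 2Q = 25 + 5Q gives Q* = 20.1429.
At Q = 7 the demand price is 166 - 2(7) = 152 and the supply price is 25 + 5(7) = 60.
Deadweight loss is the triangle between the curves from 7 to 20.1429: (1/2)(152 - 60)(20.1429 - 7) = 604.5714.

604.57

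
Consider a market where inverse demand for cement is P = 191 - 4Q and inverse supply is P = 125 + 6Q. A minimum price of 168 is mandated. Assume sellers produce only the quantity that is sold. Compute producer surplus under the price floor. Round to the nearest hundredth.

148.06

Free-market equilibrium: 191 - 4Q = 125 + 6Q gives Q* = 6.6, P* = 164.6.
At P = 168, buyers demand (191 - 168)/4 = 5.75 while sellers would supply more, so the quantity traded is 5.75 at price 168.
The supply price at Q = 5.75 is 159.5. PS is the trapezoid between 168 and supply over [0, 5.75]: (1/2)[(168 - 125) + (168 - 159.5)](5.75) = 148.0625.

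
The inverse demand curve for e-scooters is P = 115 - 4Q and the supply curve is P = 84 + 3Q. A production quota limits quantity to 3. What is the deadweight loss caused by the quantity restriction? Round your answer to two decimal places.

7.14

Without the quota, 115 - 4Q = 84 + 3Q gives Q* = 4.4286.
At Q = 3 the demand price is 115 - 4(3) = 103 and the supply price is 84 + 3(3) = 93.
DWL = (1/2)(gap between curves at 3) x (Q* - 3) = (1/2)(10)(1.4286) = 7.1429.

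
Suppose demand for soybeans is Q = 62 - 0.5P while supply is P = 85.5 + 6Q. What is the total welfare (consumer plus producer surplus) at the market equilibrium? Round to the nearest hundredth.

92.64

Rewriting demand in inverse form: P = 124 - 2Q.
Set 124 - 2Q = 85.5 + 6Q, which gives 38.5 = 8Q, so Q* = 4.8125 and P* = 124 - 2(4.8125) = 114.375.
CS = (1/2)(4.8125)(9.625) = 23.1602 and PS = (1/2)(4.8125)(28.875) = 69.4805, so total surplus = 92.6406.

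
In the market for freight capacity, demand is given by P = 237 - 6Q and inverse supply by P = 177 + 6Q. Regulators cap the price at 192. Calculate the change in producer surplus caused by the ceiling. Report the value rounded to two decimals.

-56.25

Free-market equilibrium: 237 - 6Q = 177 + 6Q gives Q* = 5, P* = 207.
At the ceiling price 192, quantity supplied is (192 - 177)/6 = 2.5; supply is the short side, so Q = 2.5 trades at P = 192.
PS goes from (1/2)(5)(30) = 75 to 18.75 (computed as (192 - 177)(2.5) - (1/2)(6)(2.5)^2), a change of -56.25.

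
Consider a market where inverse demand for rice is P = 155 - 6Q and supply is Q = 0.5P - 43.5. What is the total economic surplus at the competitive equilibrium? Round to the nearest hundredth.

Rewriting supply in inverse form: P = 87 + 2Q.
Setting demand equal to supply, 68 = 8Q, so Q* = 8.5 and P* = 104.
Total surplus is the full triangle between the curves from 0 to Q*: (1/2)(8.5)(155 - 87) = 289.

289.00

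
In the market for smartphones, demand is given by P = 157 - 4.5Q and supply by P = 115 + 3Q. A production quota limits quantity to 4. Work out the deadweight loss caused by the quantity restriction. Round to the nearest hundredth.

Unrestricted equilibrium: Q* = (157 - 115)/(4.5 + 3) = 5.6.
At Q = 4 the demand price is 157 - 4.5(4) = 139 and the supply price is 115 + 3(4) = 127.
Deadweight loss is the triangle between the curves from 4 to 5.6: (1/2)(139 - 127)(5.6 - 4) = 9.6.

9.60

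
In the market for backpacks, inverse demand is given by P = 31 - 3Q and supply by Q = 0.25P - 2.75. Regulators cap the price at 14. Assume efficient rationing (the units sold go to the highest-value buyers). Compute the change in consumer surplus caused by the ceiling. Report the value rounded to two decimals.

Rewriting supply in inverse form: P = 11 + 4Q.
Free-market equilibrium: 31 - 3Q = 11 + 4Q gives Q* = 2.8571, P* = 22.4286.
At P = 14, sellers supply (14 - 11)/4 = 0.75 while buyers want more, so the quantity traded is 0.75 at price 14.
CS goes from (1/2)(2.8571)(8.5714) = 12.2449 to 11.9062 (computed as (31 - 14)(0.75) - (1/2)(3)(0.75)^2), a change of -0.3386.

-0.34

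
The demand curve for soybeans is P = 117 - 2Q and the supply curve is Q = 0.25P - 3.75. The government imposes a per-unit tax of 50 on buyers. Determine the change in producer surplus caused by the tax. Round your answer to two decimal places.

-427.78

Rewriting supply in inverse form: P = 15 + 4Q.
Without the tax, 117 - 2Q = 15 + 4Q so Q* = 17 and P* = 83.
With the tax, buyers' net willingness to pay falls by 50: (117 - 50) - 2Q = 15 + 4Q, so Q_t = 8.6667. Buyers pay P_b = 99.6667; sellers receive P_s = P_b - 50 = 49.6667.
PS falls from (1/2)(17)(68) = 578 to (1/2)(8.6667)(34.6667) = 150.2222, a change of -427.7778.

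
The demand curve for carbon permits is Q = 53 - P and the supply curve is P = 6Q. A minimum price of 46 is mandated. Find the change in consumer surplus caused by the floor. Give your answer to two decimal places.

Rewriting demand in inverse form: P = 53 - Q.
Without the control, 53 - Q = 6Q so Q* = 7.5714 and P* = 45.4286.
At the floor price 46, quantity demanded is (53 - 46)/1 = 7; demand is the short side, so Q = 7 trades at P = 46.
CS goes from (1/2)(7.5714)(7.5714) = 28.6633 to 24.5 (computed as (53 - 46)(7) - (1/2)(1)(7)^2), a change of -4.1633.

-4.16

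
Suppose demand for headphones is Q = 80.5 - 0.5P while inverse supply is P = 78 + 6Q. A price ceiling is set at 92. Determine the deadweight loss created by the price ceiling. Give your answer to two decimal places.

Rewriting demand in inverse form: P = 161 - 2Q.
Free-market equilibrium: 161 - 2Q = 78 + 6Q gives Q* = 10.375, P* = 140.25.
At P = 92, sellers supply (92 - 78)/6 = 2.3333 while buyers want more, so the quantity traded is 2.3333 at price 92.
The lost-trades triangle has base Q* - 2.3333 = 8.0417 and height equal to the gap between the curves at Q = 2.3333, which is 156.3333 - 92 = 64.3333. DWL = (1/2)(8.0417)(64.3333) = 258.6736.

258.67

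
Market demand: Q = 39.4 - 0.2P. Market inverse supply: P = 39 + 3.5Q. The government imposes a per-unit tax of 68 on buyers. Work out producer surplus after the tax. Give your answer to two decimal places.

196.19

Rewriting demand in inverse form: P = 197 - 5Q.
Without the tax, 197 - 5Q = 39 + 3.5Q so Q* = 18.5882 and P* = 104.0588.
With the tax, buyers' net willingness to pay falls by 68: (197 - 68) - 5Q = 39 + 3.5Q, so Q_t = 10.5882. Buyers pay P_b = 144.0588; sellers receive P_s = P_b - 68 = 76.0588.
Producer surplus is the triangle above supply below P_s: (1/2)(10.5882)(76.0588 - 39) = 196.1938.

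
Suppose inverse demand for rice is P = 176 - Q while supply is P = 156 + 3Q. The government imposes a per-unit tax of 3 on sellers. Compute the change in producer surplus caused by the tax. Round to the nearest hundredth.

-10.41

Pre-tax equilibrium: 176 - Q = 156 + 3Q gives Q* = 5, P* = 171.
With the tax, sellers need 3 more per unit: 176 - Q = 156 + 3Q + 3, so Q_t = 4.25. Buyers pay P_b = 171.75; sellers receive P_s = P_b - 3 = 168.75.
PS falls from (1/2)(5)(15) = 37.5 to (1/2)(4.25)(12.75) = 27.0938, a change of -10.4062.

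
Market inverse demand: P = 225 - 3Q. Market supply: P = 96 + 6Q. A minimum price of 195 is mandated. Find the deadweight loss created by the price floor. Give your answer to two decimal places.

84.50

Free-market equilibrium: 225 - 3Q = 96 + 6Q gives Q* = 14.3333, P* = 182.
At the floor price 195, quantity demanded is (225 - 195)/3 = 10; demand is the short side, so Q = 10 trades at P = 195.
At Q = 10 the demand price is 195 and the supply price is 156. Deadweight loss is the triangle between the curves from 10 to 14.3333: (1/2)(195 - 156)(14.3333 - 10) = 84.5.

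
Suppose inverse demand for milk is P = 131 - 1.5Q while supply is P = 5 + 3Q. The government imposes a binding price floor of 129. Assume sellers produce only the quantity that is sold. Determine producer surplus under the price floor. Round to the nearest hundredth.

Without the control, 131 - 1.5Q = 5 + 3Q so Q* = 28 and P* = 89.
At P = 129, buyers demand (131 - 129)/1.5 = 1.3333 while sellers would supply more, so the quantity traded is 1.3333 at price 129.
The supply price at Q = 1.3333 is 9. PS is the trapezoid between 129 and supply over [0, 1.3333]: (1/2)[(129 - 5) + (129 - 9)](1.3333) = 162.6667.

162.67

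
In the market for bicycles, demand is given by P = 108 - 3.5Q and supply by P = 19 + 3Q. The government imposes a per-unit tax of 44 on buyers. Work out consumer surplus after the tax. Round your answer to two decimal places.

Without the tax, 108 - 3.5Q = 19 + 3Q so Q* = 13.6923 and P* = 60.0769.
A tax on buyers shifts demand down by 44: (108 - 44) - 3.5Q = 19 + 3Q, so Q_t = 6.9231. Buyers pay P_b = 83.7692; sellers receive P_s = P_b - 44 = 39.7692.
CS = (1/2)(Q_t)(108 - P_b) = (1/2)(6.9231)(24.2308) = 83.8757.

83.88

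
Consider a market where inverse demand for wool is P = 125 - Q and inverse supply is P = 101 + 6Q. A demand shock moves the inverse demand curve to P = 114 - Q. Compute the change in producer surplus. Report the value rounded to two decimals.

-24.92

Initial equilibrium: Q_0 = 3.4286, P_0 = 121.5714; CS_0 = (1/2)(3.4286)(3.4286) = 5.8776, PS_0 = (1/2)(3.4286)(20.5714) = 35.2653.
New equilibrium: 114 - Q = 101 + 6Q gives Q_1 = 1.8571, P_1 = 112.1429; CS_1 = 1.7245, PS_1 = 10.3469.
Change in producer surplus = 10.3469 - 35.2653 = -24.9184.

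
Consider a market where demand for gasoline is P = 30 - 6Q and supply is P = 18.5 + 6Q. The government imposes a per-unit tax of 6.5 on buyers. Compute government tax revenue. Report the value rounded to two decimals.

2.71

Without the tax, 30 - 6Q = 18.5 + 6Q so Q* = 0.9583 and P* = 24.25.
A tax on buyers shifts demand down by 6.5: (30 - 6.5) - 6Q = 18.5 + 6Q, so Q_t = 0.4167. Buyers pay P_b = 27.5; sellers receive P_s = P_b - 6.5 = 21.
Revenue is the tax times quantity traded: 6.5 x 0.4167 = 2.7083.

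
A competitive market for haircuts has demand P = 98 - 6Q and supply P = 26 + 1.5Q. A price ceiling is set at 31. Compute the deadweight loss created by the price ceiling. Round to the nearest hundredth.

Without the control, 98 - 6Q = 26 + 1.5Q so Q* = 9.6 and P* = 40.4.
At P = 31, sellers supply (31 - 26)/1.5 = 3.3333 while buyers want more, so the quantity traded is 3.3333 at price 31.
The lost-trades triangle has base Q* - 3.3333 = 6.2667 and height equal to the gap between the curves at Q = 3.3333, which is 78 - 31 = 47. DWL = (1/2)(6.2667)(47) = 147.2667.

147.27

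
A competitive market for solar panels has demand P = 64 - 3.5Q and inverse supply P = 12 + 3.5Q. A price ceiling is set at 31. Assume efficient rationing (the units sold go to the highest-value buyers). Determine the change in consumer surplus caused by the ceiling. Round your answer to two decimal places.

Without the control, 64 - 3.5Q = 12 + 3.5Q so Q* = 7.4286 and P* = 38.
At P = 31, sellers supply (31 - 12)/3.5 = 5.4286 while buyers want more, so the quantity traded is 5.4286 at price 31.
CS goes from (1/2)(7.4286)(26) = 96.5714 to 127.5714 (computed as (64 - 31)(5.4286) - (1/2)(3.5)(5.4286)^2), a change of 31.

31.00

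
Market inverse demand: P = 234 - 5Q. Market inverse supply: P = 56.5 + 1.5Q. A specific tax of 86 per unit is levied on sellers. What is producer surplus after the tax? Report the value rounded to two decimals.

148.62

Pre-tax equilibrium: 234 - 5Q = 56.5 + 1.5Q gives Q* = 27.3077, P* = 97.4615.
With the tax, sellers need 86 more per unit: 234 - 5Q = 56.5 + 1.5Q + 86, so Q_t = 14.0769. Buyers pay P_b = 163.6154; sellers receive P_s = P_b - 86 = 77.6154.
Producer surplus is the triangle above supply below P_s: (1/2)(14.0769)(77.6154 - 56.5) = 148.6198.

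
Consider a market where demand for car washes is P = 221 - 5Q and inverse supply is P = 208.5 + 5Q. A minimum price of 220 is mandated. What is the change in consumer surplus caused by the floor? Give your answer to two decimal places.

Without the control, 221 - 5Q = 208.5 + 5Q so Q* = 1.25 and P* = 214.75.
At P = 220, buyers demand (221 - 220)/5 = 0.2 while sellers would supply more, so the quantity traded is 0.2 at price 220.
CS goes from (1/2)(1.25)(6.25) = 3.9062 to 0.1 (computed as (221 - 220)(0.2) - (1/2)(5)(0.2)^2), a change of -3.8062.

-3.81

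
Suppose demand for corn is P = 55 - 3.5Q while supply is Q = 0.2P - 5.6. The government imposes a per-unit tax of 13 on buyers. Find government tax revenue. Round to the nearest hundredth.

Rewriting supply in inverse form: P = 28 + 5Q.
Without the tax, 55 - 3.5Q = 28 + 5Q so Q* = 3.1765 and P* = 43.8824.
With the tax, buyers' net willingness to pay falls by 13: (55 - 13) - 3.5Q = 28 + 5Q, so Q_t = 1.6471. Buyers pay P_b = 49.2353; sellers receive P_s = P_b - 13 = 36.2353.
Tax revenue = t x Q_t = 13 x 1.6471 = 21.4118.

21.41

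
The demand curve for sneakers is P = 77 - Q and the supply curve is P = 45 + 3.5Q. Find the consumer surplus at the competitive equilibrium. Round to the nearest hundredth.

Equilibrium: 77 - Q = 45 + 3.5Q, so Q* = 7.1111 and P* = 69.8889.
The demand choke price is 77, so CS = (1/2)(Q*)(77 - P*) = (1/2)(7.1111)(7.1111) = 25.284.

25.28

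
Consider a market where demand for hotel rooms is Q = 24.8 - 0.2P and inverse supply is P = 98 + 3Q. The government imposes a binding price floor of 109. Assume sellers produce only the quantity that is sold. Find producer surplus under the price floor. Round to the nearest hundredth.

Rewriting demand in inverse form: P = 124 - 5Q.
Without the control, 124 - 5Q = 98 + 3Q so Q* = 3.25 and P* = 107.75.
At P = 109, buyers demand (124 - 109)/5 = 3 while sellers would supply more, so the quantity traded is 3 at price 109.
The supply price at Q = 3 is 107. PS is the trapezoid between 109 and supply over [0, 3]: (1/2)[(109 - 98) + (109 - 107)](3) = 19.5.

19.50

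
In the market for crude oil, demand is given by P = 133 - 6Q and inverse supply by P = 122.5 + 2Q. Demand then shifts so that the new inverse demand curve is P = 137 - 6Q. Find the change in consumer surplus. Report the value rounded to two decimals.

4.69

Initial equilibrium: Q_0 = 1.3125, P_0 = 125.125; CS_0 = (1/2)(1.3125)(7.875) = 5.168, PS_0 = (1/2)(1.3125)(2.625) = 1.7227.
New equilibrium: 137 - 6Q = 122.5 + 2Q gives Q_1 = 1.8125, P_1 = 126.125; CS_1 = 9.8555, PS_1 = 3.2852.
Change in consumer surplus = 9.8555 - 5.168 = 4.6875.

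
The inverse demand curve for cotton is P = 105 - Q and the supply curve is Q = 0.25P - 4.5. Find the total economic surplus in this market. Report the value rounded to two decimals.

756.90

Rewriting supply in inverse form: P = 18 + 4Q.
Set 105 - Q = 18 + 4Q, which gives 87 = 5Q, so Q* = 17.4 and P* = 105 - (17.4) = 87.6.
Total surplus is the full triangle between the curves from 0 to Q*: (1/2)(17.4)(105 - 18) = 756.9.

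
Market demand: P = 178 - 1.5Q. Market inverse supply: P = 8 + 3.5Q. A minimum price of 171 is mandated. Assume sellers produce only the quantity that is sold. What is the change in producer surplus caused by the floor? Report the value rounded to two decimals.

Free-market equilibrium: 178 - 1.5Q = 8 + 3.5Q gives Q* = 34, P* = 127.
At P = 171, buyers demand (178 - 171)/1.5 = 4.6667 while sellers would supply more, so the quantity traded is 4.6667 at price 171.
PS goes from (1/2)(34)(119) = 2023 to 722.5556 (computed as (171 - 8)(4.6667) - (1/2)(3.5)(4.6667)^2), a change of -1300.4444.

-1300.44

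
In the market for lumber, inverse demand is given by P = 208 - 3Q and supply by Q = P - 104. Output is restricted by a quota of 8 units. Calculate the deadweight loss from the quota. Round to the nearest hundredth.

648.00

Rewriting supply in inverse form: P = 104 + Q.
Without the quota, 208 - 3Q = 104 + Q gives Q* = 26.
At Q = 8 the demand price is 208 - 3(8) = 184 and the supply price is 104 + (8) = 112.
Deadweight loss is the triangle between the curves from 8 to 26: (1/2)(184 - 112)(26 - 8) = 648.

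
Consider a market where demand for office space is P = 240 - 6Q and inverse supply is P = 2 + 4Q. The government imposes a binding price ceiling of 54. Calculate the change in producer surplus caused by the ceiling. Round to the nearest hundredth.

-794.88

Without the control, 240 - 6Q = 2 + 4Q so Q* = 23.8 and P* = 97.2.
At P = 54, sellers supply (54 - 2)/4 = 13 while buyers want more, so the quantity traded is 13 at price 54.
PS goes from (1/2)(23.8)(95.2) = 1132.88 to 338 (computed as (54 - 2)(13) - (1/2)(4)(13)^2), a change of -794.88.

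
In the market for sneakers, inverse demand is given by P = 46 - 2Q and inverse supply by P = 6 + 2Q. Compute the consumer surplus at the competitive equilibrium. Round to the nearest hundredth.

100.00

Setting demand equal to supply, 40 = 4Q, so Q* = 10 and P* = 26.
The demand choke price is 46, so CS = (1/2)(Q*)(46 - P*) = (1/2)(10)(20) = 100.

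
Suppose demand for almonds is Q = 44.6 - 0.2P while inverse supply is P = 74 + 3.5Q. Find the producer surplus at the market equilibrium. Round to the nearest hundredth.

537.74

Rewriting demand in inverse form: P = 223 - 5Q.
Set 223 - 5Q = 74 + 3.5Q, which gives 149 = 8.5Q, so Q* = 17.5294 and P* = 223 - 5(17.5294) = 135.3529.
Producer surplus is the triangle above supply below P*: (1/2)(17.5294)(135.3529 - 74) = (1/2)(17.5294)(61.3529) = 537.7405.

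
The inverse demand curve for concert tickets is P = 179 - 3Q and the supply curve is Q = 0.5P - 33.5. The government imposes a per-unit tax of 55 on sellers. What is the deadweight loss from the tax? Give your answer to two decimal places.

Rewriting supply in inverse form: P = 67 + 2Q.
Without the tax, 179 - 3Q = 67 + 2Q so Q* = 22.4 and P* = 111.8.
A tax on sellers shifts supply up by 55: 179 - 3Q = 67 + 2Q + 55, so Q_t = 11.4. Buyers pay P_b = 144.8; sellers receive P_s = P_b - 55 = 89.8.
Deadweight loss is the triangle between the curves from Q_t to Q*: (1/2)(22.4 - 11.4)(55) = 302.5.

302.50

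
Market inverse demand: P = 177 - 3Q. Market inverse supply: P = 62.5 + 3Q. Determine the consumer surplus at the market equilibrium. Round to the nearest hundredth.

546.26

Equilibrium: 177 - 3Q = 62.5 + 3Q, so Q* = 19.0833 and P* = 119.75.
The demand choke price is 177, so CS = (1/2)(Q*)(177 - P*) = (1/2)(19.0833)(57.25) = 546.2604.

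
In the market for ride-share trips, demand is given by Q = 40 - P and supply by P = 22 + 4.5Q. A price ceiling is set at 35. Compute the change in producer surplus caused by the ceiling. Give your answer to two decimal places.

-5.32

Rewriting demand in inverse form: P = 40 - Q.
Free-market equilibrium: 40 - Q = 22 + 4.5Q gives Q* = 3.2727, P* = 36.7273.
At the ceiling price 35, quantity supplied is (35 - 22)/4.5 = 2.8889; supply is the short side, so Q = 2.8889 trades at P = 35.
PS goes from (1/2)(3.2727)(14.7273) = 24.0992 to 18.7778 (computed as (35 - 22)(2.8889) - (1/2)(4.5)(2.8889)^2), a change of -5.3214.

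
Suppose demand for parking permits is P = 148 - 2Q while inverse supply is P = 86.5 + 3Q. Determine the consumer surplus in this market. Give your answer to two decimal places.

151.29

Equilibrium: 148 - 2Q = 86.5 + 3Q, so Q* = 12.3 and P* = 123.4.
The demand choke price is 148, so CS = (1/2)(Q*)(148 - P*) = (1/2)(12.3)(24.6) = 151.29.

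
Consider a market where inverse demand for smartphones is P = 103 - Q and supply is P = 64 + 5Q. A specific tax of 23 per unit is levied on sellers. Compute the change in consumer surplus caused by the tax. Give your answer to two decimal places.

Without the tax, 103 - Q = 64 + 5Q so Q* = 6.5 and P* = 96.5.
With the tax, sellers need 23 more per unit: 103 - Q = 64 + 5Q + 23, so Q_t = 2.6667. Buyers pay P_b = 100.3333; sellers receive P_s = P_b - 23 = 77.3333.
Consumers lose the trapezoid between P* and P_b out to Q_t plus the triangle from Q_t to Q*: change in CS = 3.5556 - 21.125 = -17.5694.

-17.57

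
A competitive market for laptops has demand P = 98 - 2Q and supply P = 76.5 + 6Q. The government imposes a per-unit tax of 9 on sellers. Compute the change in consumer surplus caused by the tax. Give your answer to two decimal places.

Pre-tax equilibrium: 98 - 2Q = 76.5 + 6Q gives Q* = 2.6875, P* = 92.625.
With the tax, sellers need 9 more per unit: 98 - 2Q = 76.5 + 6Q + 9, so Q_t = 1.5625. Buyers pay P_b = 94.875; sellers receive P_s = P_b - 9 = 85.875.
Consumers lose the trapezoid between P* and P_b out to Q_t plus the triangle from Q_t to Q*: change in CS = 2.4414 - 7.2227 = -4.7812.

-4.78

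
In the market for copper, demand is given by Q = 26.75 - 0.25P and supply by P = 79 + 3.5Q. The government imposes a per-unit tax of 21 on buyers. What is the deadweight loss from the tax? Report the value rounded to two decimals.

29.40

Rewriting demand in inverse form: P = 107 - 4Q.
Pre-tax equilibrium: 107 - 4Q = 79 + 3.5Q gives Q* = 3.7333, P* = 92.0667.
A tax on buyers shifts demand down by 21: (107 - 21) - 4Q = 79 + 3.5Q, so Q_t = 0.9333. Buyers pay P_b = 103.2667; sellers receive P_s = P_b - 21 = 82.2667.
Deadweight loss is the triangle between the curves from Q_t to Q*: (1/2)(3.7333 - 0.9333)(21) = 29.4.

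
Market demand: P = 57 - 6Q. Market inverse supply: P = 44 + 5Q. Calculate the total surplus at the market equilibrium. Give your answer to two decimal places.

Equilibrium: 57 - 6Q = 44 + 5Q, so Q* = 1.1818 and P* = 49.9091.
Total surplus is the full triangle between the curves from 0 to Q*: (1/2)(1.1818)(57 - 44) = 7.6818.

7.68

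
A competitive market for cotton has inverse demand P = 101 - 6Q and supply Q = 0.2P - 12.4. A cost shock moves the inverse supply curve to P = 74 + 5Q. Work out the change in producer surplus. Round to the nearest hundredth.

-16.36

Rewriting supply in inverse form: P = 62 + 5Q.
Initial equilibrium: Q_0 = 3.5455, P_0 = 79.7273; CS_0 = (1/2)(3.5455)(21.2727) = 37.7107, PS_0 = (1/2)(3.5455)(17.7273) = 31.4256.
New equilibrium: 101 - 6Q = 74 + 5Q gives Q_1 = 2.4545, P_1 = 86.2727; CS_1 = 18.0744, PS_1 = 15.062.
Change in producer surplus = 15.062 - 31.4256 = -16.3636.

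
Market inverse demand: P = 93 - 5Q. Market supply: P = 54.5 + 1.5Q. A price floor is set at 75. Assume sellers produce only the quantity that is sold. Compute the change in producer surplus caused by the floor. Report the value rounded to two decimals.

37.77

Free-market equilibrium: 93 - 5Q = 54.5 + 1.5Q gives Q* = 5.9231, P* = 63.3846.
At P = 75, buyers demand (93 - 75)/5 = 3.6 while sellers would supply more, so the quantity traded is 3.6 at price 75.
PS goes from (1/2)(5.9231)(8.8846) = 26.3121 to 64.08 (computed as (75 - 54.5)(3.6) - (1/2)(1.5)(3.6)^2), a change of 37.7679.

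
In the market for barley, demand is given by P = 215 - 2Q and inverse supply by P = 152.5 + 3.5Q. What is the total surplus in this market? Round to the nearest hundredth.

Equilibrium: 215 - 2Q = 152.5 + 3.5Q, so Q* = 11.3636 and P* = 192.2727.
Total surplus is the full triangle between the curves from 0 to Q*: (1/2)(11.3636)(215 - 152.5) = 355.1136.

355.11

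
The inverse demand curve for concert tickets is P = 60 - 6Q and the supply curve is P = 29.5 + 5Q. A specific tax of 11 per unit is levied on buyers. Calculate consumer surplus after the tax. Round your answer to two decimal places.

Without the tax, 60 - 6Q = 29.5 + 5Q so Q* = 2.7727 and P* = 43.3636.
With the tax, buyers' net willingness to pay falls by 11: (60 - 11) - 6Q = 29.5 + 5Q, so Q_t = 1.7727. Buyers pay P_b = 49.3636; sellers receive P_s = P_b - 11 = 38.3636.
CS = (1/2)(Q_t)(60 - P_b) = (1/2)(1.7727)(10.6364) = 9.4277.

9.43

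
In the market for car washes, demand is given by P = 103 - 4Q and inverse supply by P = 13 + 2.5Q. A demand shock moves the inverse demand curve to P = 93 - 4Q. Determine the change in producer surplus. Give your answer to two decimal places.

-50.30

Initial equilibrium: Q_0 = 13.8462, P_0 = 47.6154; CS_0 = (1/2)(13.8462)(55.3846) = 383.432, PS_0 = (1/2)(13.8462)(34.6154) = 239.645.
New equilibrium: 93 - 4Q = 13 + 2.5Q gives Q_1 = 12.3077, P_1 = 43.7692; CS_1 = 302.9586, PS_1 = 189.3491.
Change in producer surplus = 189.3491 - 239.645 = -50.2959.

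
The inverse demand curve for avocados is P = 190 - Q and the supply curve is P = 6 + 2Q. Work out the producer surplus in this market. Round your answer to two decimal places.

Setting demand equal to supply, 184 = 3Q, so Q* = 61.3333 and P* = 128.6667.
The supply curve's price intercept is 6, so PS = (1/2)(Q*)(P* - 6) = (1/2)(61.3333)(122.6667) = 3761.7778.

3761.78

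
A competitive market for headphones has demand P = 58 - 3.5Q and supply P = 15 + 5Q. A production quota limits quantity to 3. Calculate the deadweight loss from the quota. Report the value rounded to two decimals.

Unrestricted equilibrium: Q* = (58 - 15)/(3.5 + 5) = 5.0588.
At Q = 3 the demand price is 58 - 3.5(3) = 47.5 and the supply price is 15 + 5(3) = 30.
DWL = (1/2)(gap between curves at 3) x (Q* - 3) = (1/2)(17.5)(2.0588) = 18.0147.

18.01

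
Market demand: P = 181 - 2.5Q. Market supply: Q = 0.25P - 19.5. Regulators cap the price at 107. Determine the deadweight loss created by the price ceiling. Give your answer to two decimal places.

240.16

Rewriting supply in inverse form: P = 78 + 4Q.
Without the control, 181 - 2.5Q = 78 + 4Q so Q* = 15.8462 and P* = 141.3846.
At P = 107, sellers supply (107 - 78)/4 = 7.25 while buyers want more, so the quantity traded is 7.25 at price 107.
The lost-trades triangle has base Q* - 7.25 = 8.5962 and height equal to the gap between the curves at Q = 7.25, which is 162.875 - 107 = 55.875. DWL = (1/2)(8.5962)(55.875) = 240.155.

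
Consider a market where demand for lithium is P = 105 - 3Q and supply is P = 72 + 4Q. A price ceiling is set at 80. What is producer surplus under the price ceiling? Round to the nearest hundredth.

8.00

Without the control, 105 - 3Q = 72 + 4Q so Q* = 4.7143 and P* = 90.8571.
At P = 80, sellers supply (80 - 72)/4 = 2 while buyers want more, so the quantity traded is 2 at price 80.
PS is the triangle above supply below 80: (1/2)(2)(80 - 72) = 8.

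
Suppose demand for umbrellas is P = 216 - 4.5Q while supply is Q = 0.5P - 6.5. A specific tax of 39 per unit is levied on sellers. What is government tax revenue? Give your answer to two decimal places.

984.00

Rewriting supply in inverse form: P = 13 + 2Q.
Without the tax, 216 - 4.5Q = 13 + 2Q so Q* = 31.2308 and P* = 75.4615.
With the tax, sellers need 39 more per unit: 216 - 4.5Q = 13 + 2Q + 39, so Q_t = 25.2308. Buyers pay P_b = 102.4615; sellers receive P_s = P_b - 39 = 63.4615.
Revenue is the tax times quantity traded: 39 x 25.2308 = 984.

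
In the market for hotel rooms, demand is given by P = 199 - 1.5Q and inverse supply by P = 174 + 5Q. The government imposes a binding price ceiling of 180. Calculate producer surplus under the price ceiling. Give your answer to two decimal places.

3.60

Free-market equilibrium: 199 - 1.5Q = 174 + 5Q gives Q* = 3.8462, P* = 193.2308.
At the ceiling price 180, quantity supplied is (180 - 174)/5 = 1.2; supply is the short side, so Q = 1.2 trades at P = 180.
PS is the triangle above supply below 180: (1/2)(1.2)(180 - 174) = 3.6.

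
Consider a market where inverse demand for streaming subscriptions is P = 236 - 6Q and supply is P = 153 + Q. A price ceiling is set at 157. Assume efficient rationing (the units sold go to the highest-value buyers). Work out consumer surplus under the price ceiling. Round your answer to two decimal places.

268.00

Free-market equilibrium: 236 - 6Q = 153 + Q gives Q* = 11.8571, P* = 164.8571.
At the ceiling price 157, quantity supplied is (157 - 153)/1 = 4; supply is the short side, so Q = 4 trades at P = 157.
The demand price at Q = 4 is 212. CS is the trapezoid between demand and 157 over [0, 4]: (1/2)[(236 - 157) + (212 - 157)](4) = 268.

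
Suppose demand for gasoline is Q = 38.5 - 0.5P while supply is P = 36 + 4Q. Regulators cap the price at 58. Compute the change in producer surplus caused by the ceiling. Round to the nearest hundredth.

Rewriting demand in inverse form: P = 77 - 2Q.
Free-market equilibrium: 77 - 2Q = 36 + 4Q gives Q* = 6.8333, P* = 63.3333.
At the ceiling price 58, quantity supplied is (58 - 36)/4 = 5.5; supply is the short side, so Q = 5.5 trades at P = 58.
PS goes from (1/2)(6.8333)(27.3333) = 93.3889 to 60.5 (computed as (58 - 36)(5.5) - (1/2)(4)(5.5)^2), a change of -32.8889.

-32.89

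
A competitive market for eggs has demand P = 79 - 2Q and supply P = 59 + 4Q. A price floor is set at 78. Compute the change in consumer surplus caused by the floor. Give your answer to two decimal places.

-10.86

Without the control, 79 - 2Q = 59 + 4Q so Q* = 3.3333 and P* = 72.3333.
At the floor price 78, quantity demanded is (79 - 78)/2 = 0.5; demand is the short side, so Q = 0.5 trades at P = 78.
CS goes from (1/2)(3.3333)(6.6667) = 11.1111 to 0.25 (computed as (79 - 78)(0.5) - (1/2)(2)(0.5)^2), a change of -10.8611.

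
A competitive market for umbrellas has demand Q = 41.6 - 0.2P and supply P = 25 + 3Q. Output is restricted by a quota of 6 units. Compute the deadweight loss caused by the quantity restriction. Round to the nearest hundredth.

Rewriting demand in inverse form: P = 208 - 5Q.
Without the quota, 208 - 5Q = 25 + 3Q gives Q* = 22.875.
At Q = 6 the demand price is 208 - 5(6) = 178 and the supply price is 25 + 3(6) = 43.
DWL = (1/2)(gap between curves at 6) x (Q* - 6) = (1/2)(135)(16.875) = 1139.0625.

1139.06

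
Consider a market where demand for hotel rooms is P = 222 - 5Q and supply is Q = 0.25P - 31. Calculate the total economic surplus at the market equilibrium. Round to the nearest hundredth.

533.56

Rewriting supply in inverse form: P = 124 + 4Q.
Equilibrium: 222 - 5Q = 124 + 4Q, so Q* = 10.8889 and P* = 167.5556.
Total surplus is the full triangle between the curves from 0 to Q*: (1/2)(10.8889)(222 - 124) = 533.5556.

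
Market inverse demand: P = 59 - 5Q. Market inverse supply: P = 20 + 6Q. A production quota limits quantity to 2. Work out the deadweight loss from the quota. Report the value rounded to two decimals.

13.14

Without the quota, 59 - 5Q = 20 + 6Q gives Q* = 3.5455.
At Q = 2 the demand price is 59 - 5(2) = 49 and the supply price is 20 + 6(2) = 32.
DWL = (1/2)(gap between curves at 2) x (Q* - 2) = (1/2)(17)(1.5455) = 13.1364.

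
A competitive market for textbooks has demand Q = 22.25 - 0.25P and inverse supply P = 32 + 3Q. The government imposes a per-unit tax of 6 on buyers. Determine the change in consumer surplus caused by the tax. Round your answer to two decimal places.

-26.45

Rewriting demand in inverse form: P = 89 - 4Q.
Pre-tax equilibrium: 89 - 4Q = 32 + 3Q gives Q* = 8.1429, P* = 56.4286.
A tax on buyers shifts demand down by 6: (89 - 6) - 4Q = 32 + 3Q, so Q_t = 7.2857. Buyers pay P_b = 59.8571; sellers receive P_s = P_b - 6 = 53.8571.
CS falls from (1/2)(8.1429)(32.5714) = 132.6122 to (1/2)(7.2857)(29.1429) = 106.1633, a change of -26.449.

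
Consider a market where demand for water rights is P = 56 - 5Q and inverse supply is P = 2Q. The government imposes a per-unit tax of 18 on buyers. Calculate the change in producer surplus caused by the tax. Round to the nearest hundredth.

Without the tax, 56 - 5Q = 2Q so Q* = 8 and P* = 16.
With the tax, buyers' net willingness to pay falls by 18: (56 - 18) - 5Q = 2Q, so Q_t = 5.4286. Buyers pay P_b = 28.8571; sellers receive P_s = P_b - 18 = 10.8571.
PS falls from (1/2)(8)(16) = 64 to (1/2)(5.4286)(10.8571) = 29.4694, a change of -34.5306.

-34.53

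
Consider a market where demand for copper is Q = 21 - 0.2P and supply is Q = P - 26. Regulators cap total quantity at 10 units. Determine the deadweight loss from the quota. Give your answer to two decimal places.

Rewriting demand in inverse form: P = 105 - 5Q.
Rewriting supply in inverse form: P = 26 + Q.
Without the quota, 105 - 5Q = 26 + Q gives Q* = 13.1667.
At Q = 10 the demand price is 105 - 5(10) = 55 and the supply price is 26 + (10) = 36.
DWL = (1/2)(gap between curves at 10) x (Q* - 10) = (1/2)(19)(3.1667) = 30.0833.

30.08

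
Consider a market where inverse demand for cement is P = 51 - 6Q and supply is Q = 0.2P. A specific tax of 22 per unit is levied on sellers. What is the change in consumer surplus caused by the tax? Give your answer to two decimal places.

Rewriting supply in inverse form: P = 5Q.
Without the tax, 51 - 6Q = 5Q so Q* = 4.6364 and P* = 23.1818.
A tax on sellers shifts supply up by 22: 51 - 6Q = 5Q + 22, so Q_t = 2.6364. Buyers pay P_b = 35.1818; sellers receive P_s = P_b - 22 = 13.1818.
Consumers lose the trapezoid between P* and P_b out to Q_t plus the triangle from Q_t to Q*: change in CS = 20.8512 - 64.4876 = -43.6364.

-43.64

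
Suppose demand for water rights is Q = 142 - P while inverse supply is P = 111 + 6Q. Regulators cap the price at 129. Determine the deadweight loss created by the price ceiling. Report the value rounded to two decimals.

Rewriting demand in inverse form: P = 142 - Q.
Without the control, 142 - Q = 111 + 6Q so Q* = 4.4286 and P* = 137.5714.
At P = 129, sellers supply (129 - 111)/6 = 3 while buyers want more, so the quantity traded is 3 at price 129.
At Q = 3 the demand price is 139 and the supply price is 129. Deadweight loss is the triangle between the curves from 3 to 4.4286: (1/2)(139 - 129)(4.4286 - 3) = 7.1429.

7.14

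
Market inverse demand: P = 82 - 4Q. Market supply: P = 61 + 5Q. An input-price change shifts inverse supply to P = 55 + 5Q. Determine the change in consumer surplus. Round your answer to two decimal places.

Initial equilibrium: Q_0 = 2.3333, P_0 = 72.6667; CS_0 = (1/2)(2.3333)(9.3333) = 10.8889, PS_0 = (1/2)(2.3333)(11.6667) = 13.6111.
New equilibrium: 82 - 4Q = 55 + 5Q gives Q_1 = 3, P_1 = 70; CS_1 = 18, PS_1 = 22.5.
Change in consumer surplus = 18 - 10.8889 = 7.1111.

7.11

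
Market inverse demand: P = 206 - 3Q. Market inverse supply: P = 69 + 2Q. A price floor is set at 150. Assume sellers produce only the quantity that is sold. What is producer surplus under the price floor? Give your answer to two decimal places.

Without the control, 206 - 3Q = 69 + 2Q so Q* = 27.4 and P* = 123.8.
At the floor price 150, quantity demanded is (206 - 150)/3 = 18.6667; demand is the short side, so Q = 18.6667 trades at P = 150.
The supply price at Q = 18.6667 is 106.3333. PS is the trapezoid between 150 and supply over [0, 18.6667]: (1/2)[(150 - 69) + (150 - 106.3333)](18.6667) = 1163.5556.

1163.56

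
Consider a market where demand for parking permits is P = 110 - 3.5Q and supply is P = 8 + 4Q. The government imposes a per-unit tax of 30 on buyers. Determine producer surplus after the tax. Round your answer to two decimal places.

Without the tax, 110 - 3.5Q = 8 + 4Q so Q* = 13.6 and P* = 62.4.
With the tax, buyers' net willingness to pay falls by 30: (110 - 30) - 3.5Q = 8 + 4Q, so Q_t = 9.6. Buyers pay P_b = 76.4; sellers receive P_s = P_b - 30 = 46.4.
PS = (1/2)(Q_t)(P_s - 8) = (1/2)(9.6)(38.4) = 184.32.

184.32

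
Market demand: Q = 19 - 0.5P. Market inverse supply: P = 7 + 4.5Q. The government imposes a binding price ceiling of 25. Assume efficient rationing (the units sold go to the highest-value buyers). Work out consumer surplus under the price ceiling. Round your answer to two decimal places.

Rewriting demand in inverse form: P = 38 - 2Q.
Free-market equilibrium: 38 - 2Q = 7 + 4.5Q gives Q* = 4.7692, P* = 28.4615.
At the ceiling price 25, quantity supplied is (25 - 7)/4.5 = 4; supply is the short side, so Q = 4 trades at P = 25.
The demand price at Q = 4 is 30. CS is the trapezoid between demand and 25 over [0, 4]: (1/2)[(38 - 25) + (30 - 25)](4) = 36.

36.00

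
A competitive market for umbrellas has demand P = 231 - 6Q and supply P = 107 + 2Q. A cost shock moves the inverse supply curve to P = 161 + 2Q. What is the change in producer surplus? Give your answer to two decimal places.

Initial equilibrium: Q_0 = 15.5, P_0 = 138; CS_0 = (1/2)(15.5)(93) = 720.75, PS_0 = (1/2)(15.5)(31) = 240.25.
New equilibrium: 231 - 6Q = 161 + 2Q gives Q_1 = 8.75, P_1 = 178.5; CS_1 = 229.6875, PS_1 = 76.5625.
Change in producer surplus = 76.5625 - 240.25 = -163.6875.

-163.69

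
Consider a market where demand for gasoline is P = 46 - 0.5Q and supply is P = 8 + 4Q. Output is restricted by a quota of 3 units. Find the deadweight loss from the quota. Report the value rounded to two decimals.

Without the quota, 46 - 0.5Q = 8 + 4Q gives Q* = 8.4444.
At Q = 3 the demand price is 46 - 0.5(3) = 44.5 and the supply price is 8 + 4(3) = 20.
Deadweight loss is the triangle between the curves from 3 to 8.4444: (1/2)(44.5 - 20)(8.4444 - 3) = 66.6944.

66.69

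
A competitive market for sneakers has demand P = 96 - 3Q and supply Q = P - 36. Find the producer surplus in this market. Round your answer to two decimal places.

112.50

Rewriting supply in inverse form: P = 36 + Q.
Set 96 - 3Q = 36 + Q, which gives 60 = 4Q, so Q* = 15 and P* = 96 - 3(15) = 51.
PS is the area between P* and the supply curve from 0 to Q*: (1/2)(15)(15) = 112.5.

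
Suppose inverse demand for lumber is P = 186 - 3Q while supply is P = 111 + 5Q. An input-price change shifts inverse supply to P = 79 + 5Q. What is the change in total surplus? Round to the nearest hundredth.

364.00

Initial equilibrium: Q_0 = 9.375, P_0 = 157.875; CS_0 = (1/2)(9.375)(28.125) = 131.8359, PS_0 = (1/2)(9.375)(46.875) = 219.7266.
New equilibrium: 186 - 3Q = 79 + 5Q gives Q_1 = 13.375, P_1 = 145.875; CS_1 = 268.3359, PS_1 = 447.2266.
Change in total surplus = (268.3359 + 447.2266) - (131.8359 + 219.7266) = 364.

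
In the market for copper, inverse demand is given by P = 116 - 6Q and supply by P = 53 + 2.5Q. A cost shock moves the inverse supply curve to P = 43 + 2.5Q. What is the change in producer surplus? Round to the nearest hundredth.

23.53

Initial equilibrium: Q_0 = 7.4118, P_0 = 71.5294; CS_0 = (1/2)(7.4118)(44.4706) = 164.8028, PS_0 = (1/2)(7.4118)(18.5294) = 68.6678.
New equilibrium: 116 - 6Q = 43 + 2.5Q gives Q_1 = 8.5882, P_1 = 64.4706; CS_1 = 221.2734, PS_1 = 92.1972.
Change in producer surplus = 92.1972 - 68.6678 = 23.5294.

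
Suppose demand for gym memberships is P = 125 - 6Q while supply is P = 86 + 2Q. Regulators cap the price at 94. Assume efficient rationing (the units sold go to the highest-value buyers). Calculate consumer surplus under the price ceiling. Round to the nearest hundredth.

Free-market equilibrium: 125 - 6Q = 86 + 2Q gives Q* = 4.875, P* = 95.75.
At P = 94, sellers supply (94 - 86)/2 = 4 while buyers want more, so the quantity traded is 4 at price 94.
The demand price at Q = 4 is 101. CS is the trapezoid between demand and 94 over [0, 4]: (1/2)[(125 - 94) + (101 - 94)](4) = 76.

76.00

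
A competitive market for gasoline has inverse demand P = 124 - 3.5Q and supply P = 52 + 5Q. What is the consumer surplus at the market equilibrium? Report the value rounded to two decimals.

125.56

Equilibrium: 124 - 3.5Q = 52 + 5Q, so Q* = 8.4706 and P* = 94.3529.
Consumer surplus is the triangle under demand above P*: (1/2)(8.4706)(124 - 94.3529) = (1/2)(8.4706)(29.6471) = 125.564.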